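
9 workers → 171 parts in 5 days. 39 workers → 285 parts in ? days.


Days ∝ work / workers, so d₂ = d₁ × (m₁/m₂) × (w₂/w₁)
Workers factor (inverse): 9/39 ≈ 0.2308
Work factor (direct): 285/171 ≈ 1.6667
d₂ = 5 × 9/39 × 285/171 = (5 × 9 × 285) / (39 × 171) = 12825/6669
≈ 1.92 days

1.92 days


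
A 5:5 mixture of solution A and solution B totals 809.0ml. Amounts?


Total parts = 5 + 5 = 10
solution A: 809.0 × 5/10 = 404.5ml
solution B: 809.0 × 5/10 = 404.5ml
= 404.5ml and 404.5ml

404.5ml and 404.5ml


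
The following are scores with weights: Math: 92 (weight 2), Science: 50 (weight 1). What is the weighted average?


Numerator = 92×2 + 50×1
= 184 + 50
= 234
Total weight = 3
Weighted avg = 234/3
= 78.00

78.00


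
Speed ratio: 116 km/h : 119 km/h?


Ratio = 116:119
GCD = 1
Simplified = 116:119
Time ratio (same distance) = 119:116
Speed ratio = 116:119

116:119


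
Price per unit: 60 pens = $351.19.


Unit rate = total / quantity
= 351.19 / 60
= $5.85 per unit

$5.85 per unit


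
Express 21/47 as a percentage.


Percentage = (part / whole) × 100
= (21 / 47) × 100
≈ 44.68%

44.68%


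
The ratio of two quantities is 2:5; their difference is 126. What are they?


Let A = 2k, B = 5k.
5k - 2k = 126
3k = 126 → k = 126/3 = 42
A = 2×42 = 84, B = 5×42 = 210
= A = 84, B = 210

A = 84, B = 210


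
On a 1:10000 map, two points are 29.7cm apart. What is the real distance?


Real distance = map distance × scale
= 29.7cm × 10000
= 297000 cm = 2970.0 m
= 2.970 km

2.970 km


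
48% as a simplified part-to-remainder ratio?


48% means 48 parts out of 100; remainder = 52
Part : remainder = 48:52
GCD = 4
= 12:13

12:13


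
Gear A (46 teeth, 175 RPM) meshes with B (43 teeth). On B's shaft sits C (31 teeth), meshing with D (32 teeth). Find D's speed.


Stage 1: RPM_B = RPM_A × t_A/t_B = 175 × 46/43 = 8050/43 ≈ 187.21
B and C share a shaft → RPM_C = RPM_B
Stage 2: RPM_D = RPM_C × t_C/t_D = RPM_A × (t_A×t_C)/(t_B×t_D)
Overall ratio = (46×31)/(43×32) = 1426/1376
RPM_D = 175 × 1426/1376 = 249550/1376
≈ 181.36 RPM

181.36 RPM


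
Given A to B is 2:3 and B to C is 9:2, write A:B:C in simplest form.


Match B: multiply A:B by 9 → 18:27
Multiply B:C by 3 → 27:6
Combined: 18:27:6
GCD = 3
= 6:9:2

6:9:2


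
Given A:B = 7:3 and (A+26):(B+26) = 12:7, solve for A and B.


Let A = 7k, B = 3k.
(7k + 26) / (3k + 26) = 12/7
Cross-multiply: 7(7k + 26) = 12(3k + 26)
49k + 182 = 36k + 312
49k - 36k = 312 - 182
13k = 130
k = 130/13 = 10
A = 7×10 = 70, B = 3×10 = 30
= A = 70, B = 30

A = 70, B = 30


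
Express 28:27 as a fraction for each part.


Total parts = 28 + 27 = 55
First part: 28/55 = 28/55
Second part: 27/55 = 27/55
= 28/55 and 27/55

28/55 and 27/55


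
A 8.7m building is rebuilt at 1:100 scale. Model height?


Model size = real / scale
= 8.7 / 100
= 0.0870 m

0.0870 m


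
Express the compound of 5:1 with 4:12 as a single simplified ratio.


Compound ratio = (5×4) : (1×12)
= 20:12
GCD = 4
= 5:3

5:3


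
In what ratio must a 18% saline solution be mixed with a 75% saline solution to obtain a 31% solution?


Let x parts of 18% mix with y parts of 75%.
18x + 75y = 31(x + y)
18x + 75y = 31x + 31y
x(18 - 31) = y(31 - 75)
x/y = (75 - 31)/(31 - 18) = 44/13
Simplify: 44:13
= 44:13

44:13


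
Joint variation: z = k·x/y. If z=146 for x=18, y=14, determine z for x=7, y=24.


z = k·x/y
Solve for k using the known point: k = z·y/x = 146×14/18 = 2044/18 ≈ 113.5556
Now evaluate at x=7, y=24:
z = k × 7 / 24 = (2044 × 7) / (18 × 24) = 14308/432
≈ 33.1204

33.1204


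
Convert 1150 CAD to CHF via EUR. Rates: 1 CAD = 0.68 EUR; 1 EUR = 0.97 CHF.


Step 1: 1150 CAD × 0.68 = 782.00 EUR
Step 2: 782.00 EUR × 0.97 = 758.54 CHF
Implied rate CAD→CHF = 0.68 × 0.97 = 0.6596
= 758.54 CHF

758.54 CHF


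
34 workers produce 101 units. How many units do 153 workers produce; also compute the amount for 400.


Direct proportion: y/x = constant
k = 101/34 ≈ 2.9706
y at x=153: k × 153 = 101 × 153 / 34 = 15453/34 = 454.50
y at x=400: k × 400 = 101 × 400 / 34 = 40400/34 ≈ 1188.24
= 454.50 and 1188.24

454.50 and 1188.24


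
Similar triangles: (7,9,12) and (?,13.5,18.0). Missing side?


Scale factor = 13.5/9 = 1.5
Missing side = 7 × 1.5
= 10.5

10.5


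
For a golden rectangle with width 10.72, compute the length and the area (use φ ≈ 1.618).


φ = (1 + √5) / 2 ≈ 1.618
Length = width × φ = 10.72 × 1.618 = 17.34496
≈ 17.34
Area = width × length = 10.72 × 17.34496 = 185.9379712 ≈ 185.94
= Length: 17.34, Area: 185.94

Length: 17.34, Area: 185.94


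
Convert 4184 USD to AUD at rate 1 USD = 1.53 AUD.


Amount × rate = 4184 × 1.53
= 6401.52 AUD

6401.52 AUD


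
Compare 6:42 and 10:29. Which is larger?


6/42 = 0.1429
10/29 = 0.3448
0.1429 < 0.3448, so 6:42 is less
= 10:29

10:29


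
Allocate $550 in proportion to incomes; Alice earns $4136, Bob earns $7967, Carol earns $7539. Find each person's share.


Total income = 4136 + 7967 + 7539 = $19642
Alice: $550 × 4136/19642 = $115.81
Bob: $550 × 7967/19642 = $223.09
Carol: $550 × 7539/19642 = $211.10
= Alice: $115.81, Bob: $223.09, Carol: $211.10

Alice: $115.81, Bob: $223.09, Carol: $211.10


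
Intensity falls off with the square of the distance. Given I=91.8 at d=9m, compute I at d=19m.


I₁d₁² = I₂d₂²
I₂ = I₁ × (d₁/d₂)²
= 91.8 × (9/19)²
= 91.8 × 81/361
= 7435.8/361
≈ 20.5978

20.5978


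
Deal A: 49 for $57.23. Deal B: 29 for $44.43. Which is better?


Deal A: $57.23/49 = $1.1680/unit
Deal B: $44.43/29 = $1.5321/unit
A is cheaper per unit
= Deal A

Deal A


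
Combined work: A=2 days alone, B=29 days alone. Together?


Rate of A = 1/2 per day
Rate of B = 1/29 per day
Combined rate = 1/2 + 1/29 = 31/58 ≈ 0.5345 per day
Days = 1 / combined rate = 58/31
≈ 1.87 days

1.87 days


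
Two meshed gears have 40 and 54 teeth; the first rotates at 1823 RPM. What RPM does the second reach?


Gear ratio = 40:54 = 20:27
RPM_B = RPM_A × (teeth_A / teeth_B)
= 1823 × (40/54)
= 1350.4 RPM

1350.4 RPM


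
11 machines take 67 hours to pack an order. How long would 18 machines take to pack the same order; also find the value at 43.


Inverse proportion: x × y = constant
k = 11 × 67 = 737
At x=18: k/18 = 40.94
At x=43: k/43 = 17.14
= 40.94 and 17.14

40.94 and 17.14


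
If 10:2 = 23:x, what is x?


Cross multiply: 10 × x = 2 × 23
10x = 46
x = 46 / 10
= 4.60

4.60


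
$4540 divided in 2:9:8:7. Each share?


Total parts = 2 + 9 + 8 + 7 = 26
Part 1: 4540 × 2/26 = 349.23
Part 2: 4540 × 9/26 = 1571.54
Part 3: 4540 × 8/26 = 1396.92
Part 4: 4540 × 7/26 = 1222.31
= Part 1: $349.23, Part 2: $1571.54, Part 3: $1396.92, Part 4: $1222.31

Part 1: $349.23, Part 2: $1571.54, Part 3: $1396.92, Part 4: $1222.31


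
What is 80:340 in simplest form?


GCD(80, 340) = 20
80/20 : 340/20
= 4:17

4:17


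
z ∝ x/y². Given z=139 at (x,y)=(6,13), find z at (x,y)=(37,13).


z = k·x/y²
Solve for k using the known point: k = z·y²/x = 139×169/6 = 23491/6 ≈ 3915.1667
Now evaluate at x=37, y=13:
z = k × 37 / 169 = (23491 × 37) / (6 × 169) = 869167/1014
≈ 857.1667

857.1667


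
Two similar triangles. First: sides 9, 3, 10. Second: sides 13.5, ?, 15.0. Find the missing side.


Scale factor = 13.5/9 = 1.5
Missing side = 3 × 1.5
= 4.5

4.5


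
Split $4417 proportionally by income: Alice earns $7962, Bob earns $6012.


Total income = 7962 + 6012 = $13974
Alice: $4417 × 7962/13974 = $2516.68
Bob: $4417 × 6012/13974 = $1900.32
= Alice: $2516.68, Bob: $1900.32

Alice: $2516.68, Bob: $1900.32


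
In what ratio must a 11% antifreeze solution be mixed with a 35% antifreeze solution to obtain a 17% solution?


Let x parts of 11% mix with y parts of 35%.
11x + 35y = 17(x + y)
11x + 35y = 17x + 17y
x(11 - 17) = y(17 - 35)
x/y = (35 - 17)/(17 - 11) = 18/6
Simplify: 3:1
= 3:1

3:1


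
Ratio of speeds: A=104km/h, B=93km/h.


Ratio = 104:93
GCD = 1
Simplified = 104:93
Time ratio (same distance) = 93:104
Speed ratio = 104:93

104:93


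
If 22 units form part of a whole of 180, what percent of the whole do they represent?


Percentage = (part / whole) × 100
= (22 / 180) × 100
≈ 12.22%

12.22%


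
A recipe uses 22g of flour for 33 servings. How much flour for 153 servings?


Direct proportion: y/x = constant
k = 22/33 ≈ 0.6667
y₂ = k × 153 = 22 × 153 / 33 = 3366/33
= 102.00

102.00


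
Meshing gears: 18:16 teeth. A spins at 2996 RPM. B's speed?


Gear ratio = 18:16 = 9:8
RPM_B = RPM_A × (teeth_A / teeth_B)
= 2996 × (18/16)
= 3370.5 RPM

3370.5 RPM


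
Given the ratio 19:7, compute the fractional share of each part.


Total parts = 19 + 7 = 26
First part: 19/26 = 19/26
Second part: 7/26 = 7/26
= 19/26 and 7/26

19/26 and 7/26


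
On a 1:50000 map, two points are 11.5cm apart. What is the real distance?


Real distance = map distance × scale
= 11.5cm × 50000
= 575000 cm = 5750.0 m
= 5.750 km

5.750 km


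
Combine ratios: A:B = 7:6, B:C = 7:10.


Match B: multiply A:B by 7 → 49:42
Multiply B:C by 6 → 42:60
Combined: 49:42:60
GCD = 1
= 49:42:60

49:42:60


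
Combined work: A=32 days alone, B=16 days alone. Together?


Rate of A = 1/32 per day
Rate of B = 1/16 per day
Combined rate = 1/32 + 1/16 = 48/512 ≈ 0.0938 per day
Days = 1 / combined rate = 512/48
≈ 10.67 days

10.67 days


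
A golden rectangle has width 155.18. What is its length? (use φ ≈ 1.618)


φ = (1 + √5) / 2 ≈ 1.618
Length = width × φ = 155.18 × 1.618 = 251.08124
≈ 251.08

251.08


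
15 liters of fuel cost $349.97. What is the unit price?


Unit rate = total / quantity
= 349.97 / 15
= $23.33 per unit

$23.33 per unit


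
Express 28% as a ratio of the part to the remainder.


28% means 28 parts out of 100; remainder = 72
Part : remainder = 28:72
GCD = 4
= 7:18

7:18


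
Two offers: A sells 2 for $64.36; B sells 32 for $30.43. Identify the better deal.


Deal A: $64.36/2 = $32.1800/unit
Deal B: $30.43/32 = $0.9509/unit
B is cheaper per unit
= Deal B

Deal B


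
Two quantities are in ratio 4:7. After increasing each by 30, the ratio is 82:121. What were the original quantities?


Let A = 4k, B = 7k.
(4k + 30) / (7k + 30) = 82/121
Cross-multiply: 121(4k + 30) = 82(7k + 30)
484k + 3630 = 574k + 2460
484k - 574k = 2460 - 3630
-90k = -1170
k = -1170/-90 = 13
A = 4×13 = 52, B = 7×13 = 91
= A = 52, B = 91

A = 52, B = 91


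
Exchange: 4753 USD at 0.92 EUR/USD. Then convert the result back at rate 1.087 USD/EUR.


Amount × rate = 4753 × 0.92 = 4372.76 EUR
Round-trip: 4372.76 × 1.087 = 4753.19 USD
= 4372.76 EUR, then 4753.19 USD

4372.76 EUR, then 4753.19 USD


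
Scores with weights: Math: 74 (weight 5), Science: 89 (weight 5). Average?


Numerator = 74×5 + 89×5
= 370 + 445
= 815
Total weight = 10
Weighted avg = 815/10
= 81.50

81.50


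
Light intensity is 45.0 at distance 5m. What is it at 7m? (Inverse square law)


I₁d₁² = I₂d₂²
I₂ = I₁ × (d₁/d₂)²
= 45.0 × (5/7)²
= 45.0 × 25/49
= 1125/49
≈ 22.9592

22.9592


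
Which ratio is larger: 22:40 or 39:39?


22/40 = 0.5500
39/39 = 1.0000
0.5500 < 1.0000, so 22:40 is less
= 39:39

39:39


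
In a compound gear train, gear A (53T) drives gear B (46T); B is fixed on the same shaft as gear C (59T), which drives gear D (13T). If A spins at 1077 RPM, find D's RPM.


Stage 1: RPM_B = RPM_A × t_A/t_B = 1077 × 53/46 = 57081/46 ≈ 1240.89
B and C share a shaft → RPM_C = RPM_B
Stage 2: RPM_D = RPM_C × t_C/t_D = RPM_A × (t_A×t_C)/(t_B×t_D)
Overall ratio = (53×59)/(46×13) = 3127/598
RPM_D = 1077 × 3127/598 = 3367779/598
≈ 5631.74 RPM

5631.74 RPM


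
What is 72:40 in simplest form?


GCD(72, 40) = 8
72/8 : 40/8
= 9:5

9:5


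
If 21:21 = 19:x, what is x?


Cross multiply: 21 × x = 21 × 19
21x = 399
x = 399 / 21
= 19.00

19.00


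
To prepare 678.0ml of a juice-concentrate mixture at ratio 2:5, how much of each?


Total parts = 2 + 5 = 7
juice: 678.0 × 2/7 = 193.7ml
concentrate: 678.0 × 5/7 = 484.3ml
= 193.7ml and 484.3ml

193.7ml and 484.3ml


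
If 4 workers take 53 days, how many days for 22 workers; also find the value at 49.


Inverse proportion: x × y = constant
k = 4 × 53 = 212
At x=22: k/22 = 9.64
At x=49: k/49 = 4.33
= 9.64 and 4.33

9.64 and 4.33


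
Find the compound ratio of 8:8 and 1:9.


Compound ratio = (8×1) : (8×9)
= 8:72
GCD = 8
= 1:9

1:9


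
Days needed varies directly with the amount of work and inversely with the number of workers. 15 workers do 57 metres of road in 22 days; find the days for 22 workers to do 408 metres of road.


Days ∝ work / workers, so d₂ = d₁ × (m₁/m₂) × (w₂/w₁)
Workers factor (inverse): 15/22 ≈ 0.6818
Work factor (direct): 408/57 ≈ 7.1579
d₂ = 22 × 15/22 × 408/57 = (22 × 15 × 408) / (22 × 57) = 134640/1254
≈ 107.37 days

107.37 days


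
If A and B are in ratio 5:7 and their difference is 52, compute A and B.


Let A = 5k, B = 7k.
7k - 5k = 52
2k = 52 → k = 52/2 = 26
A = 5×26 = 130, B = 7×26 = 182
= A = 130, B = 182

A = 130, B = 182


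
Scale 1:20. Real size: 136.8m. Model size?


Model size = real / scale
= 136.8 / 20
= 6.8400 m

6.8400 m


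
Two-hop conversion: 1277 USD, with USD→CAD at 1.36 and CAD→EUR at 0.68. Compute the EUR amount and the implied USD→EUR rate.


Step 1: 1277 USD × 1.36 = 1736.72 CAD
Step 2: 1736.72 CAD × 0.68 = 1180.97 EUR
Implied rate USD→EUR = 1.36 × 0.68 = 0.9248
= 1180.97 EUR; implied rate 0.9248 EUR/USD

1180.97 EUR; implied rate 0.9248 EUR/USD


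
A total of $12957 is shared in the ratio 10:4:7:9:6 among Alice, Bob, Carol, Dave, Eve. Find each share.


Total parts = 10 + 4 + 7 + 9 + 6 = 36
Alice: 12957 × 10/36 = 3599.17
Bob: 12957 × 4/36 = 1439.67
Carol: 12957 × 7/36 = 2519.42
Dave: 12957 × 9/36 = 3239.25
Eve: 12957 × 6/36 = 2159.50
= Alice: $3599.17, Bob: $1439.67, Carol: $2519.42, Dave: $3239.25, Eve: $2159.50

Alice: $3599.17, Bob: $1439.67, Carol: $2519.42, Dave: $3239.25, Eve: $2159.50


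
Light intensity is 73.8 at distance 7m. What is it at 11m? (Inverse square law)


I₁d₁² = I₂d₂²
I₂ = I₁ × (d₁/d₂)²
= 73.8 × (7/11)²
= 73.8 × 49/121
= 3616.2/121
≈ 29.8860

29.8860


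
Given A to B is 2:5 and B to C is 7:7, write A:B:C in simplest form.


Match B: multiply A:B by 7 → 14:35
Multiply B:C by 5 → 35:35
Combined: 14:35:35
GCD = 7
= 2:5:5

2:5:5


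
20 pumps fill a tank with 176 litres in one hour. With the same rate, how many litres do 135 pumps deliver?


Direct proportion: y/x = constant
k = 176/20 = 8.8000
y₂ = k × 135 = 176 × 135 / 20 = 23760/20
= 1188.00

1188.00


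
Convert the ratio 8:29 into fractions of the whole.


Total parts = 8 + 29 = 37
First part: 8/37 = 8/37
Second part: 29/37 = 29/37
= 8/37 and 29/37

8/37 and 29/37


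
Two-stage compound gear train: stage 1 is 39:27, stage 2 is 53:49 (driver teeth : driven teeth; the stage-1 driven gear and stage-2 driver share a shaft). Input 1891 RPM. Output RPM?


Stage 1: RPM_B = RPM_A × t_A/t_B = 1891 × 39/27 = 73749/27 ≈ 2731.44
B and C share a shaft → RPM_C = RPM_B
Stage 2: RPM_D = RPM_C × t_C/t_D = RPM_A × (t_A×t_C)/(t_B×t_D)
Overall ratio = (39×53)/(27×49) = 2067/1323
RPM_D = 1891 × 2067/1323 = 3908697/1323
≈ 2954.42 RPM

2954.42 RPM


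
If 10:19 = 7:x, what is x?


Cross multiply: 10 × x = 19 × 7
10x = 133
x = 133 / 10
= 13.30

13.30


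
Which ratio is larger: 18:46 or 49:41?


18/46 = 0.3913
49/41 = 1.1951
0.3913 < 1.1951, so 18:46 is less
= 49:41

49:41


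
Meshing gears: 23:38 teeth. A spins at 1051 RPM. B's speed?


Gear ratio = 23:38 = 23:38
RPM_B = RPM_A × (teeth_A / teeth_B)
= 1051 × (23/38)
= 636.1 RPM

636.1 RPM


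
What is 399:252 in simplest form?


GCD(399, 252) = 21
399/21 : 252/21
= 19:12

19:12


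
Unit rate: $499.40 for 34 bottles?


Unit rate = total / quantity
= 499.40 / 34
= $14.69 per unit

$14.69 per unit


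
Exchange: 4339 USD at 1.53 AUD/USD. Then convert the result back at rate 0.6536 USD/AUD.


Amount × rate = 4339 × 1.53 = 6638.67 AUD
Round-trip: 6638.67 × 0.6536 = 4339.03 USD
= 6638.67 AUD, then 4339.03 USD

6638.67 AUD, then 4339.03 USD


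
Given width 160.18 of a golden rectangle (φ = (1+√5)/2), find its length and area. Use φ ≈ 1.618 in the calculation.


φ = (1 + √5) / 2 ≈ 1.618
Length = width × φ = 160.18 × 1.618 = 259.17124
≈ 259.17
Area = width × length = 160.18 × 259.17124 = 41514.0492232 ≈ 41514.05
= Length: 259.17, Area: 41514.05

Length: 259.17, Area: 41514.05


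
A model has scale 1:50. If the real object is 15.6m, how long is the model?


Model size = real / scale
= 15.6 / 50
= 0.3120 m

0.3120 m


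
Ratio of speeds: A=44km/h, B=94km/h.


Ratio = 44:94
GCD = 2
Simplified = 22:47
Time ratio (same distance) = 47:22
Speed ratio = 22:47

22:47


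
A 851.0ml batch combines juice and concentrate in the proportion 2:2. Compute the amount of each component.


Total parts = 2 + 2 = 4
juice: 851.0 × 2/4 = 425.5ml
concentrate: 851.0 × 2/4 = 425.5ml
= 425.5ml and 425.5ml

425.5ml and 425.5ml


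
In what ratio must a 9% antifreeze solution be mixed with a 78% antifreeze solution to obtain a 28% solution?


Let x parts of 9% mix with y parts of 78%.
9x + 78y = 28(x + y)
9x + 78y = 28x + 28y
x(9 - 28) = y(28 - 78)
x/y = (78 - 28)/(28 - 9) = 50/19
Simplify: 50:19
= 50:19

50:19


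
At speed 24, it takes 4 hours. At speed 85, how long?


Inverse proportion: x × y = constant
k = 24 × 4 = 96
y₂ = k / 85 = 96 / 85
= 1.13

1.13


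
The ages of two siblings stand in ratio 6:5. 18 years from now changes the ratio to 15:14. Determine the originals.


Let A = 6k, B = 5k.
(6k + 18) / (5k + 18) = 15/14
Cross-multiply: 14(6k + 18) = 15(5k + 18)
84k + 252 = 75k + 270
84k - 75k = 270 - 252
9k = 18
k = 18/9 = 2
A = 6×2 = 12, B = 5×2 = 10
= A = 12, B = 10

A = 12, B = 10


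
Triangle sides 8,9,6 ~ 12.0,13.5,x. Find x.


Scale factor = 12.0/8 = 1.5
Missing side = 6 × 1.5
= 9.0

9.0


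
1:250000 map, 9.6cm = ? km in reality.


Real distance = map distance × scale
= 9.6cm × 250000
= 2400000 cm = 24000.0 m
= 24.000 km

24.000 km


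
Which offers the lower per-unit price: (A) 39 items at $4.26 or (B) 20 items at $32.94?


Deal A: $4.26/39 = $0.1092/unit
Deal B: $32.94/20 = $1.6470/unit
A is cheaper per unit
= Deal A

Deal A


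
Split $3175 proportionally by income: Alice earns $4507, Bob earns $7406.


Total income = 4507 + 7406 = $11913
Alice: $3175 × 4507/11913 = $1201.19
Bob: $3175 × 7406/11913 = $1973.81
= Alice: $1201.19, Bob: $1973.81

Alice: $1201.19, Bob: $1973.81


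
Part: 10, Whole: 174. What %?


Percentage = (part / whole) × 100
= (10 / 174) × 100
≈ 5.75%

5.75%


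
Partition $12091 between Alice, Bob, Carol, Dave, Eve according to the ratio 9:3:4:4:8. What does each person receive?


Total parts = 9 + 3 + 4 + 4 + 8 = 28
Alice: 12091 × 9/28 = 3886.39
Bob: 12091 × 3/28 = 1295.46
Carol: 12091 × 4/28 = 1727.29
Dave: 12091 × 4/28 = 1727.29
Eve: 12091 × 8/28 = 3454.57
= Alice: $3886.39, Bob: $1295.46, Carol: $1727.29, Dave: $1727.29, Eve: $3454.57

Alice: $3886.39, Bob: $1295.46, Carol: $1727.29, Dave: $1727.29, Eve: $3454.57


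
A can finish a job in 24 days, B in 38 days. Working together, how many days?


Rate of A = 1/24 per day
Rate of B = 1/38 per day
Combined rate = 1/24 + 1/38 = 62/912 ≈ 0.0680 per day
Days = 1 / combined rate = 912/62
≈ 14.71 days

14.71 days


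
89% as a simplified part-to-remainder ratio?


89% means 89 parts out of 100; remainder = 11
Part : remainder = 89:11
GCD = 1
= 89:11

89:11


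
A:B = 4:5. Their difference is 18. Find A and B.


Let A = 4k, B = 5k.
5k - 4k = 18
1k = 18 → k = 18/1 = 18
A = 4×18 = 72, B = 5×18 = 90
= A = 72, B = 90

A = 72, B = 90


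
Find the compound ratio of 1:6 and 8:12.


Compound ratio = (1×8) : (6×12)
= 8:72
GCD = 8
= 1:9

1:9


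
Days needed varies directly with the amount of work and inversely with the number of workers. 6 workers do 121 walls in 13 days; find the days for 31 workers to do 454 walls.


Days ∝ work / workers, so d₂ = d₁ × (m₁/m₂) × (w₂/w₁)
Workers factor (inverse): 6/31 ≈ 0.1935
Work factor (direct): 454/121 ≈ 3.7521
d₂ = 13 × 6/31 × 454/121 = (13 × 6 × 454) / (31 × 121) = 35412/3751
≈ 9.44 days

9.44 days


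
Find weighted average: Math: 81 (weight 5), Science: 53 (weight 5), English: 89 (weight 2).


Numerator = 81×5 + 53×5 + 89×2
= 405 + 265 + 178
= 848
Total weight = 12
Weighted avg = 848/12
= 70.67

70.67


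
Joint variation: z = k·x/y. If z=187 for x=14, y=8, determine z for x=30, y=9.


z = k·x/y
Solve for k using the known point: k = z·y/x = 187×8/14 = 1496/14 ≈ 106.8571
Now evaluate at x=30, y=9:
z = k × 30 / 9 = (1496 × 30) / (14 × 9) = 44880/126
≈ 356.1905

356.1905


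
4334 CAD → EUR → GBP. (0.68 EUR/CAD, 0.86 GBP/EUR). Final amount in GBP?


Step 1: 4334 CAD × 0.68 = 2947.12 EUR
Step 2: 2947.12 EUR × 0.86 = 2534.52 GBP
Implied rate CAD→GBP = 0.68 × 0.86 = 0.5848
= 2534.52 GBP

2534.52 GBP


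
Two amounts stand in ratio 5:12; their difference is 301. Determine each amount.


Let A = 5k, B = 12k.
12k - 5k = 301
7k = 301 → k = 301/7 = 43
A = 5×43 = 215, B = 12×43 = 516
= A = 215, B = 516

A = 215, B = 516


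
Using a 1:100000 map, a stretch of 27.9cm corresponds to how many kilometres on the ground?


Real distance = map distance × scale
= 27.9cm × 100000
= 2790000 cm = 27900.0 m
= 27.900 km

27.900 km


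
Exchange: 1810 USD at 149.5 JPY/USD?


Amount × rate = 1810 × 149.5
= 270595.00 JPY

270595.00 JPY


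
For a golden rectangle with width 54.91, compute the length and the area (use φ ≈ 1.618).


φ = (1 + √5) / 2 ≈ 1.618
Length = width × φ = 54.91 × 1.618 = 88.84438
≈ 88.84
Area = width × length = 54.91 × 88.84438 = 4878.4449058 ≈ 4878.44
= Length: 88.84, Area: 4878.44

Length: 88.84, Area: 4878.44


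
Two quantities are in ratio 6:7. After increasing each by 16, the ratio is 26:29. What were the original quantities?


Let A = 6k, B = 7k.
(6k + 16) / (7k + 16) = 26/29
Cross-multiply: 29(6k + 16) = 26(7k + 16)
174k + 464 = 182k + 416
174k - 182k = 416 - 464
-8k = -48
k = -48/-8 = 6
A = 6×6 = 36, B = 7×6 = 42
= A = 36, B = 42

A = 36, B = 42


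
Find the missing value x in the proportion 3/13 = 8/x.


Cross multiply: 3 × x = 13 × 8
3x = 104
x = 104 / 3
= 34.67

34.67


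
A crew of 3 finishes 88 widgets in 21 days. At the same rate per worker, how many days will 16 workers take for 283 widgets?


Days ∝ work / workers, so d₂ = d₁ × (m₁/m₂) × (w₂/w₁)
Workers factor (inverse): 3/16 = 0.1875
Work factor (direct): 283/88 ≈ 3.2159
d₂ = 21 × 3/16 × 283/88 = (21 × 3 × 283) / (16 × 88) = 17829/1408
≈ 12.66 days

12.66 days


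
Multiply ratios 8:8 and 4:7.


Compound ratio = (8×4) : (8×7)
= 32:56
GCD = 8
= 4:7

4:7


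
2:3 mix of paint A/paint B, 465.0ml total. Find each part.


Total parts = 2 + 3 = 5
paint A: 465.0 × 2/5 = 186.0ml
paint B: 465.0 × 3/5 = 279.0ml
= 186.0ml and 279.0ml

186.0ml and 279.0ml


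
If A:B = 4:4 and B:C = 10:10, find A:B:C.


Match B: multiply A:B by 10 → 40:40
Multiply B:C by 4 → 40:40
Combined: 40:40:40
GCD = 40
= 1:1:1

1:1:1


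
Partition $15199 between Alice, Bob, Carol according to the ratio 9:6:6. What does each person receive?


Total parts = 9 + 6 + 6 = 21
Alice: 15199 × 9/21 = 6513.86
Bob: 15199 × 6/21 = 4342.57
Carol: 15199 × 6/21 = 4342.57
= Alice: $6513.86, Bob: $4342.57, Carol: $4342.57

Alice: $6513.86, Bob: $4342.57, Carol: $4342.57


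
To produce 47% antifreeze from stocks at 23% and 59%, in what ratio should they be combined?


Let x parts of 23% mix with y parts of 59%.
23x + 59y = 47(x + y)
23x + 59y = 47x + 47y
x(23 - 47) = y(47 - 59)
x/y = (59 - 47)/(47 - 23) = 12/24
Simplify: 1:2
= 1:2

1:2


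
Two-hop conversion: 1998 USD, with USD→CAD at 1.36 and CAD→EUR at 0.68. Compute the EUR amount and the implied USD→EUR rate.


Step 1: 1998 USD × 1.36 = 2717.28 CAD
Step 2: 2717.28 CAD × 0.68 = 1847.75 EUR
Implied rate USD→EUR = 1.36 × 0.68 = 0.9248
= 1847.75 EUR; implied rate 0.9248 EUR/USD

1847.75 EUR; implied rate 0.9248 EUR/USD


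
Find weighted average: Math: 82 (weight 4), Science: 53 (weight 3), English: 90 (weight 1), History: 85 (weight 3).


Numerator = 82×4 + 53×3 + 90×1 + 85×3
= 328 + 159 + 90 + 255
= 832
Total weight = 11
Weighted avg = 832/11
= 75.64

75.64


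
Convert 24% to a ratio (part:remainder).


24% means 24 parts out of 100; remainder = 76
Part : remainder = 24:76
GCD = 4
= 6:19

6:19


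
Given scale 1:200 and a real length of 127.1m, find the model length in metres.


Model size = real / scale
= 127.1 / 200
= 0.6355 m

0.6355 m


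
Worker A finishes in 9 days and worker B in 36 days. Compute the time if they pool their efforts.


Rate of A = 1/9 per day
Rate of B = 1/36 per day
Combined rate = 1/9 + 1/36 = 45/324 ≈ 0.1389 per day
Days = 1 / combined rate = 324/45
= 7.20 days

7.20 days


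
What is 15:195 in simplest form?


GCD(15, 195) = 15
15/15 : 195/15
= 1:13

1:13


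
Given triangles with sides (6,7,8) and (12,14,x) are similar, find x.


Scale factor = 12/6 = 2
Missing side = 8 × 2
= 16.0

16.0


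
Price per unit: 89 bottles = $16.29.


Unit rate = total / quantity
= 16.29 / 89
= $0.18 per unit

$0.18 per unit


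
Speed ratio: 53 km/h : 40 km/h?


Ratio = 53:40
GCD = 1
Simplified = 53:40
Time ratio (same distance) = 40:53
Speed ratio = 53:40

53:40


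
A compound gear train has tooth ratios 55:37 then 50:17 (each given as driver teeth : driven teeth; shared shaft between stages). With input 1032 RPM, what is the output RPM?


Stage 1: RPM_B = RPM_A × t_A/t_B = 1032 × 55/37 = 56760/37 ≈ 1534.05
B and C share a shaft → RPM_C = RPM_B
Stage 2: RPM_D = RPM_C × t_C/t_D = RPM_A × (t_A×t_C)/(t_B×t_D)
Overall ratio = (55×50)/(37×17) = 2750/629
RPM_D = 1032 × 2750/629 = 2838000/629
≈ 4511.92 RPM

4511.92 RPM


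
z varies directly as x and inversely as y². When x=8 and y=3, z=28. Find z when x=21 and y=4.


z = k·x/y²
Solve for k using the known point: k = z·y²/x = 28×9/8 = 252/8 = 31.5000
Now evaluate at x=21, y=4:
z = k × 21 / 16 = (252 × 21) / (8 × 16) = 5292/128
≈ 41.3438

41.3438


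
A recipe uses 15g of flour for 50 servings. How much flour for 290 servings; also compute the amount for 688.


Direct proportion: y/x = constant
k = 15/50 = 0.3000
y at x=290: k × 290 = 15 × 290 / 50 = 4350/50 = 87.00
y at x=688: k × 688 = 15 × 688 / 50 = 10320/50 = 206.40
= 87.00 and 206.40

87.00 and 206.40


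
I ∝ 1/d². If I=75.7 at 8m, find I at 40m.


I₁d₁² = I₂d₂²
I₂ = I₁ × (d₁/d₂)²
= 75.7 × (8/40)²
= 75.7 × 64/1600
= 4844.8/1600
= 3.0280

3.0280


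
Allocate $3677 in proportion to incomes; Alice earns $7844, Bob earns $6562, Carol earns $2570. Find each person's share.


Total income = 7844 + 6562 + 2570 = $16976
Alice: $3677 × 7844/16976 = $1699.01
Bob: $3677 × 6562/16976 = $1421.33
Carol: $3677 × 2570/16976 = $556.66
= Alice: $1699.01, Bob: $1421.33, Carol: $556.66

Alice: $1699.01, Bob: $1421.33, Carol: $556.66


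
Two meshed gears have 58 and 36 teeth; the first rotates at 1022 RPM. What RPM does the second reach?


Gear ratio = 58:36 = 29:18
RPM_B = RPM_A × (teeth_A / teeth_B)
= 1022 × (58/36)
= 1646.6 RPM

1646.6 RPM


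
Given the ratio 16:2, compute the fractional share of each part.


Total parts = 16 + 2 = 18
First part: 16/18 = 8/9
Second part: 2/18 = 1/9
= 8/9 and 1/9

8/9 and 1/9


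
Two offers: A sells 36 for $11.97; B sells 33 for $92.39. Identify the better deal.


Deal A: $11.97/36 = $0.3325/unit
Deal B: $92.39/33 = $2.7997/unit
A is cheaper per unit
= Deal A

Deal A


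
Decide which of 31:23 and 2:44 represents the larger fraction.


31/23 = 1.3478
2/44 = 0.0455
1.3478 > 0.0455, so 31:23 is greater
= 31:23

31:23


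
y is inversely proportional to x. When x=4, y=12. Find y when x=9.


Inverse proportion: x × y = constant
k = 4 × 12 = 48
y₂ = k / 9 = 48 / 9
= 5.33

5.33


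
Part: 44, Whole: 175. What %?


Percentage = (part / whole) × 100
= (44 / 175) × 100
≈ 25.14%

25.14%


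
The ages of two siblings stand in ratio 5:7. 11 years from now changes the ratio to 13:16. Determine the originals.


Let A = 5k, B = 7k.
(5k + 11) / (7k + 11) = 13/16
Cross-multiply: 16(5k + 11) = 13(7k + 11)
80k + 176 = 91k + 143
80k - 91k = 143 - 176
-11k = -33
k = -33/-11 = 3
A = 5×3 = 15, B = 7×3 = 21
= A = 15, B = 21

A = 15, B = 21


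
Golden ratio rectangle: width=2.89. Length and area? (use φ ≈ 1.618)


φ = (1 + √5) / 2 ≈ 1.618
Length = width × φ = 2.89 × 1.618 = 4.67602
≈ 4.68
Area = width × length = 2.89 × 4.67602 = 13.5136978 ≈ 13.51
= Length: 4.68, Area: 13.51

Length: 4.68, Area: 13.51


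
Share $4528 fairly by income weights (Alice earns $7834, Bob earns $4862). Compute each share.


Total income = 7834 + 4862 = $12696
Alice: $4528 × 7834/12696 = $2793.98
Bob: $4528 × 4862/12696 = $1734.02
= Alice: $2793.98, Bob: $1734.02

Alice: $2793.98, Bob: $1734.02


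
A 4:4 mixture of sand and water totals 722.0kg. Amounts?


Total parts = 4 + 4 = 8
sand: 722.0 × 4/8 = 361.0kg
water: 722.0 × 4/8 = 361.0kg
= 361.0kg and 361.0kg

361.0kg and 361.0kg


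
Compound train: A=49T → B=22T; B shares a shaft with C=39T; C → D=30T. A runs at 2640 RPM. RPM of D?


Stage 1: RPM_B = RPM_A × t_A/t_B = 2640 × 49/22 = 129360/22 = 5880.00
B and C share a shaft → RPM_C = RPM_B
Stage 2: RPM_D = RPM_C × t_C/t_D = RPM_A × (t_A×t_C)/(t_B×t_D)
Overall ratio = (49×39)/(22×30) = 1911/660
RPM_D = 2640 × 1911/660 = 5045040/660
= 7644.00 RPM

7644.00 RPM


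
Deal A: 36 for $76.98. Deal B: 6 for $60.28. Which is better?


Deal A: $76.98/36 = $2.1383/unit
Deal B: $60.28/6 = $10.0467/unit
A is cheaper per unit
= Deal A

Deal A


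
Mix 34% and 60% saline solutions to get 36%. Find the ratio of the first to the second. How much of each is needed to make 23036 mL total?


Let x parts of 34% mix with y parts of 60%.
34x + 60y = 36(x + y)
34x + 60y = 36x + 36y
x(34 - 36) = y(36 - 60)
x/y = (60 - 36)/(36 - 34) = 24/2
Simplify: 12:1
Total parts = 13; one part = 23036/13 = 1772.00 mL
34% solution: 12×1772.00 = 21264.00 mL
60% solution: 1×1772.00 = 1772.00 mL
= ratio 12:1; 21264.00 mL and 1772.00 mL

ratio 12:1; 21264.00 mL and 1772.00 mL


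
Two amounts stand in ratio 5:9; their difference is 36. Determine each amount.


Let A = 5k, B = 9k.
9k - 5k = 36
4k = 36 → k = 36/4 = 9
A = 5×9 = 45, B = 9×9 = 81
= A = 45, B = 81

A = 45, B = 81


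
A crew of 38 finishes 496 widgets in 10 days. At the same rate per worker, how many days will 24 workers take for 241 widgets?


Days ∝ work / workers, so d₂ = d₁ × (m₁/m₂) × (w₂/w₁)
Workers factor (inverse): 38/24 ≈ 1.5833
Work factor (direct): 241/496 ≈ 0.4859
d₂ = 10 × 38/24 × 241/496 = (10 × 38 × 241) / (24 × 496) = 91580/11904
≈ 7.69 days

7.69 days


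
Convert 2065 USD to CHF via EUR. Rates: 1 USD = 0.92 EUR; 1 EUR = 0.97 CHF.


Step 1: 2065 USD × 0.92 = 1899.80 EUR
Step 2: 1899.80 EUR × 0.97 = 1842.81 CHF
Implied rate USD→CHF = 0.92 × 0.97 = 0.8924
= 1842.81 CHF

1842.81 CHF


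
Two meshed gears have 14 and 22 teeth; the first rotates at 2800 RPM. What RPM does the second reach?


Gear ratio = 14:22 = 7:11
RPM_B = RPM_A × (teeth_A / teeth_B)
= 2800 × (14/22)
= 1781.8 RPM

1781.8 RPM


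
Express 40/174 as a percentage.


Percentage = (part / whole) × 100
= (40 / 174) × 100
≈ 22.99%

22.99%


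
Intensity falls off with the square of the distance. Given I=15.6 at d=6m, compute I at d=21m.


I₁d₁² = I₂d₂²
I₂ = I₁ × (d₁/d₂)²
= 15.6 × (6/21)²
= 15.6 × 36/441
= 561.6/441
≈ 1.2735

1.2735


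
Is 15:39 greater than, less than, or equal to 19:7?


15/39 = 0.3846
19/7 = 2.7143
0.3846 < 2.7143, so 15:39 is less
= less than

less than


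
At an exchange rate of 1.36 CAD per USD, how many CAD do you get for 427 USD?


Amount × rate = 427 × 1.36
= 580.72 CAD

580.72 CAD


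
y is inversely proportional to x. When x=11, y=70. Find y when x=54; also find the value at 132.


Inverse proportion: x × y = constant
k = 11 × 70 = 770
At x=54: k/54 = 14.26
At x=132: k/132 = 5.83
= 14.26 and 5.83

14.26 and 5.83


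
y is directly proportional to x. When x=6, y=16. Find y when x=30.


Direct proportion: y/x = constant
k = 16/6 ≈ 2.6667
y₂ = k × 30 = 16 × 30 / 6 = 480/6
= 80.00

80.00


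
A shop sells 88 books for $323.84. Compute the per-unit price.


Unit rate = total / quantity
= 323.84 / 88
= $3.68 per unit

$3.68 per unit


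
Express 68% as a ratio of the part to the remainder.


68% means 68 parts out of 100; remainder = 32
Part : remainder = 68:32
GCD = 4
= 17:8

17:8


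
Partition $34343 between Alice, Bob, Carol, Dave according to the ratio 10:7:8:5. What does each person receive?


Total parts = 10 + 7 + 8 + 5 = 30
Alice: 34343 × 10/30 = 11447.67
Bob: 34343 × 7/30 = 8013.37
Carol: 34343 × 8/30 = 9158.13
Dave: 34343 × 5/30 = 5723.83
= Alice: $11447.67, Bob: $8013.37, Carol: $9158.13, Dave: $5723.83

Alice: $11447.67, Bob: $8013.37, Carol: $9158.13, Dave: $5723.83


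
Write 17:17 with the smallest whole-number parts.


GCD(17, 17) = 17
17/17 : 17/17
= 1:1

1:1


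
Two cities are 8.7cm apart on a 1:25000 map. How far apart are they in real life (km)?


Real distance = map distance × scale
= 8.7cm × 25000
= 217500 cm = 2175.0 m
= 2.175 km

2.175 km


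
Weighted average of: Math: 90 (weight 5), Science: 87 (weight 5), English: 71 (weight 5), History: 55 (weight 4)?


Numerator = 90×5 + 87×5 + 71×5 + 55×4
= 450 + 435 + 355 + 220
= 1460
Total weight = 19
Weighted avg = 1460/19
= 76.84

76.84


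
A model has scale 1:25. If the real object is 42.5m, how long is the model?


Model size = real / scale
= 42.5 / 25
= 1.7000 m

1.7000 m


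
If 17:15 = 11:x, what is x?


Cross multiply: 17 × x = 15 × 11
17x = 165
x = 165 / 17
= 9.71

9.71


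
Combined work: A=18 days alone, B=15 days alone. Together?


Rate of A = 1/18 per day
Rate of B = 1/15 per day
Combined rate = 1/18 + 1/15 = 33/270 ≈ 0.1222 per day
Days = 1 / combined rate = 270/33
≈ 8.18 days

8.18 days


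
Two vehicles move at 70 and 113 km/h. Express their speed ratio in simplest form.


Ratio = 70:113
GCD = 1
Simplified = 70:113
Time ratio (same distance) = 113:70
Speed ratio = 70:113

70:113


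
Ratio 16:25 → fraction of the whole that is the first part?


Total parts = 16 + 25 = 41
First part: 16/41 = 16/41
= 16/41

16/41


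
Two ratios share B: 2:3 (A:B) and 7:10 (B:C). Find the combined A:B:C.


Match B: multiply A:B by 7 → 14:21
Multiply B:C by 3 → 21:30
Combined: 14:21:30
GCD = 1
= 14:21:30

14:21:30


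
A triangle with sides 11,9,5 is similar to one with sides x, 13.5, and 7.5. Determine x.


Scale factor = 13.5/9 = 1.5
Missing side = 11 × 1.5
= 16.5

16.5


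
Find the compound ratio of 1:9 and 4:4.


Compound ratio = (1×4) : (9×4)
= 4:36
GCD = 4
= 1:9

1:9


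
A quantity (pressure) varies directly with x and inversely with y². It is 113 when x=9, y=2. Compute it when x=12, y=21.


z = k·x/y²
Solve for k using the known point: k = z·y²/x = 113×4/9 = 452/9 ≈ 50.2222
Now evaluate at x=12, y=21:
z = k × 12 / 441 = (452 × 12) / (9 × 441) = 5424/3969
≈ 1.3666

1.3666


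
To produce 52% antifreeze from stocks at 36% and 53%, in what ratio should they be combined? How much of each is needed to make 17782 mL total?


Let x parts of 36% mix with y parts of 53%.
36x + 53y = 52(x + y)
36x + 53y = 52x + 52y
x(36 - 52) = y(52 - 53)
x/y = (53 - 52)/(52 - 36) = 1/16
Simplify: 1:16
Total parts = 17; one part = 17782/17 = 1046.00 mL
36% solution: 1×1046.00 = 1046.00 mL
53% solution: 16×1046.00 = 16736.00 mL
= ratio 1:16; 1046.00 mL and 16736.00 mL

ratio 1:16; 1046.00 mL and 16736.00 mL


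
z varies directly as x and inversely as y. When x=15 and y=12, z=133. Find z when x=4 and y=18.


z = k·x/y
Solve for k using the known point: k = z·y/x = 133×12/15 = 1596/15 = 106.4000
Now evaluate at x=4, y=18:
z = k × 4 / 18 = (1596 × 4) / (15 × 18) = 6384/270
≈ 23.6444

23.6444


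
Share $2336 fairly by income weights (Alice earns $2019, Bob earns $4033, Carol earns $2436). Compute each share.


Total income = 2019 + 4033 + 2436 = $8488
Alice: $2336 × 2019/8488 = $555.65
Bob: $2336 × 4033/8488 = $1109.93
Carol: $2336 × 2436/8488 = $670.42
= Alice: $555.65, Bob: $1109.93, Carol: $670.42

Alice: $555.65, Bob: $1109.93, Carol: $670.42


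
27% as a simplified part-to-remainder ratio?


27% means 27 parts out of 100; remainder = 73
Part : remainder = 27:73
GCD = 1
= 27:73

27:73


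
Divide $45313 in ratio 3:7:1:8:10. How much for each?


Total parts = 3 + 7 + 1 + 8 + 10 = 29
Part 1: 45313 × 3/29 = 4687.55
Part 2: 45313 × 7/29 = 10937.62
Part 3: 45313 × 1/29 = 1562.52
Part 4: 45313 × 8/29 = 12500.14
Part 5: 45313 × 10/29 = 15625.17
= Part 1: $4687.55, Part 2: $10937.62, Part 3: $1562.52, Part 4: $12500.14, Part 5: $15625.17

Part 1: $4687.55, Part 2: $10937.62, Part 3: $1562.52, Part 4: $12500.14, Part 5: $15625.17


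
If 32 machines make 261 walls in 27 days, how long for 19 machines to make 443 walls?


Days ∝ work / workers, so d₂ = d₁ × (m₁/m₂) × (w₂/w₁)
Workers factor (inverse): 32/19 ≈ 1.6842
Work factor (direct): 443/261 ≈ 1.6973
d₂ = 27 × 32/19 × 443/261 = (27 × 32 × 443) / (19 × 261) = 382752/4959
≈ 77.18 days

77.18 days


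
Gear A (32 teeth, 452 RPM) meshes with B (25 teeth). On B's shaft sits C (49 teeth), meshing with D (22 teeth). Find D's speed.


Stage 1: RPM_B = RPM_A × t_A/t_B = 452 × 32/25 = 14464/25 = 578.56
B and C share a shaft → RPM_C = RPM_B
Stage 2: RPM_D = RPM_C × t_C/t_D = RPM_A × (t_A×t_C)/(t_B×t_D)
Overall ratio = (32×49)/(25×22) = 1568/550
RPM_D = 452 × 1568/550 = 708736/550
≈ 1288.61 RPM

1288.61 RPM


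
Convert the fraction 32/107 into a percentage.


Percentage = (part / whole) × 100
= (32 / 107) × 100
≈ 29.91%

29.91%


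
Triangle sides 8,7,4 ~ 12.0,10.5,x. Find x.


Scale factor = 12.0/8 = 1.5
Missing side = 4 × 1.5
= 6.0

6.0


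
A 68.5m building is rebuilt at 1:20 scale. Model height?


Model size = real / scale
= 68.5 / 20
= 3.4250 m

3.4250 m


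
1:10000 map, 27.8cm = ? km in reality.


Real distance = map distance × scale
= 27.8cm × 10000
= 278000 cm = 2780.0 m
= 2.780 km

2.780 km


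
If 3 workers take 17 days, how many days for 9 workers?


Inverse proportion: x × y = constant
k = 3 × 17 = 51
y₂ = k / 9 = 51 / 9
= 5.67

5.67


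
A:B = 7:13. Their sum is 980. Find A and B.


Let A = 7k, B = 13k.
7k + 13k = 980
20k = 980 → k = 980/20 = 49
A = 7×49 = 343, B = 13×49 = 637
= A = 343, B = 637

A = 343, B = 637


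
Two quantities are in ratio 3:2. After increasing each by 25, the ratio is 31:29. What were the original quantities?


Let A = 3k, B = 2k.
(3k + 25) / (2k + 25) = 31/29
Cross-multiply: 29(3k + 25) = 31(2k + 25)
87k + 725 = 62k + 775
87k - 62k = 775 - 725
25k = 50
k = 50/25 = 2
A = 3×2 = 6, B = 2×2 = 4
= A = 6, B = 4

A = 6, B = 4
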